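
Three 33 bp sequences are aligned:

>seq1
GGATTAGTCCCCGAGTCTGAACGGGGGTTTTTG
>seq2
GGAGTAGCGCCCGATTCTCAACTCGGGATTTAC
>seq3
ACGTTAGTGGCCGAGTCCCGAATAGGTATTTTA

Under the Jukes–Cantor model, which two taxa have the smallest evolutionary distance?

seq1 and seq2

seq1–seq2: 10/33 differ, p = 0.303, d = 0.388.
seq1–seq3: 14/33 differ, p = 0.424, d = 0.625.
seq2–seq3: 14/33 differ, p = 0.424, d = 0.625.
The smallest distance is between seq1 and seq2.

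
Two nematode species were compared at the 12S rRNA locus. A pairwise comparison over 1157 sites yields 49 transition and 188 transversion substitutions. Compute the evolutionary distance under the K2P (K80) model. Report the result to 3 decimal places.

P = 49/1157 ≈ 0.042351 and Q = 188/1157 ≈ 0.162489.
Under the Kimura two-parameter model, d = −½ ln(1 − 2P − Q) − ¼ ln(1 − 2Q).
1 − 2P − Q = 0.752809, giving −½ ln(0.752809) = 0.141972.
1 − 2Q = 0.675022, giving −¼ ln(0.675022) = 0.098252.
d = 0.141972 + 0.098252 = 0.240224.

0.240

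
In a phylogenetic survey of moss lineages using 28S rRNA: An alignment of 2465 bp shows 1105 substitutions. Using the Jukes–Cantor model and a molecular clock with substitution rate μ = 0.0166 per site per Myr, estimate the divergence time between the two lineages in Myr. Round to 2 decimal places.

20.57

p = 1105/2465 ≈ 0.448276.
d = −(3/4) ln(1 − 4p/3) = −0.75 ln(1 − 0.597701) = −0.75 ln(0.402299)
  = −0.75 × (-0.910560) = 0.682920 substitutions/site.
Under a molecular clock d = 2μt, so t = d/(2μ) = 0.682920 / (2 × 0.0166) = 20.57 Myr.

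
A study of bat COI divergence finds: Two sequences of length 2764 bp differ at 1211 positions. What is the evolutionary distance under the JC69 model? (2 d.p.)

p = 1211/2764 ≈ 0.438133.
d = −(3/4) ln(1 − 4p/3) = −0.75 ln(1 − 0.584177) = −0.75 ln(0.415823)
  = −0.75 × (-0.877496) = 0.658122 substitutions/site.

0.66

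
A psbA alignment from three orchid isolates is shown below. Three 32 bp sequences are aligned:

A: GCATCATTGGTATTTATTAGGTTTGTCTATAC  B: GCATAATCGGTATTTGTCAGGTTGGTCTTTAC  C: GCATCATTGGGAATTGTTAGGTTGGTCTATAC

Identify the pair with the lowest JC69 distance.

A and C

A–B: 6/32 differ, p = 0.188, d = 0.216.
A–C: 4/32 differ, p = 0.125, d = 0.137.
B–C: 6/32 differ, p = 0.188, d = 0.216.
The smallest distance is between A and C.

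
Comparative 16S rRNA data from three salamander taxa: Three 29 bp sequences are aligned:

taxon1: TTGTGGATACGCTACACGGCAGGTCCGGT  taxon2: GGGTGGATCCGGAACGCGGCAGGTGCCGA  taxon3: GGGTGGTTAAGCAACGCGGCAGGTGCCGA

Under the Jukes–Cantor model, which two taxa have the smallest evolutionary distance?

taxon2 and taxon3

taxon1–taxon2: 9/29 differ, p = 0.310, d = 0.401.
taxon1–taxon3: 9/29 differ, p = 0.310, d = 0.401.
taxon2–taxon3: 4/29 differ, p = 0.138, d = 0.152.
The smallest distance is between taxon2 and taxon3.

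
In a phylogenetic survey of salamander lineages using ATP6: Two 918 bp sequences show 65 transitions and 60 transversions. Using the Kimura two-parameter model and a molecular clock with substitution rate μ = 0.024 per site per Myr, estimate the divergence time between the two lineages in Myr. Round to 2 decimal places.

P = 65/918 ≈ 0.070806 and Q = 60/918 ≈ 0.065359.
Under the Kimura two-parameter model, d = −½ ln(1 − 2P − Q) − ¼ ln(1 − 2Q).
1 − 2P − Q = 0.793029, giving −½ ln(0.793029) = 0.115948.
1 − 2Q = 0.869282, giving −¼ ln(0.869282) = 0.035022.
d = 0.115948 + 0.035022 = 0.150970.
Under a molecular clock d = 2μt, so t = d/(2μ) = 0.150970 / (2 × 0.024) = 3.15 Myr.

3.15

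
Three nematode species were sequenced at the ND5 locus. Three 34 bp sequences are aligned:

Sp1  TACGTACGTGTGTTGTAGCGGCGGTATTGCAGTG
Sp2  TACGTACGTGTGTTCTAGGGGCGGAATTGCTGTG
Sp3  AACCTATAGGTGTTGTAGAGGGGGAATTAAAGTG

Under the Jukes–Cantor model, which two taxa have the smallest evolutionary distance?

Sp1–Sp2: 4/34 differ, p = 0.118, d = 0.128.
Sp1–Sp3: 10/34 differ, p = 0.294, d = 0.373.
Sp2–Sp3: 11/34 differ, p = 0.324, d = 0.423.
The smallest distance is between Sp1 and Sp2.

Sp1 and Sp2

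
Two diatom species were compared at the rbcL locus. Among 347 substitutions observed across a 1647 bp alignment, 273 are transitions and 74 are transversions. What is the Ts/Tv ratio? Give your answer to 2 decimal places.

3.69

R = 273/74 = 3.689189… ≈ 3.69 (to 2 d.p.).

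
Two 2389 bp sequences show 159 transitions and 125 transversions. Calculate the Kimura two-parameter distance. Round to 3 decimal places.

0.130

P = 159/2389 ≈ 0.066555 and Q = 125/2389 ≈ 0.052323.
Under the Kimura two-parameter model, d = −½ ln(1 − 2P − Q) − ¼ ln(1 − 2Q).
1 − 2P − Q = 0.814567, giving −½ ln(0.814567) = 0.102549.
1 − 2Q = 0.895354, giving −¼ ln(0.895354) = 0.027634.
d = 0.102549 + 0.027634 = 0.130183.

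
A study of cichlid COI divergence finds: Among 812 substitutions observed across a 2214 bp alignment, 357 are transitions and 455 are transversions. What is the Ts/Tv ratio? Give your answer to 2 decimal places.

0.78

R = 357/455 = 0.784615… ≈ 0.78 (to 2 d.p.).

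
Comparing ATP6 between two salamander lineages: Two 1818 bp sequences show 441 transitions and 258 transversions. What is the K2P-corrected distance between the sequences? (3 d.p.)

0.577

P = 441/1818 ≈ 0.242574 and Q = 258/1818 ≈ 0.141914.
Under the Kimura two-parameter model, d = −½ ln(1 − 2P − Q) − ¼ ln(1 − 2Q).
1 − 2P − Q = 0.372938, giving −½ ln(0.372938) = 0.493172.
1 − 2Q = 0.716172, giving −¼ ln(0.716172) = 0.083459.
d = 0.493172 + 0.083459 = 0.576631.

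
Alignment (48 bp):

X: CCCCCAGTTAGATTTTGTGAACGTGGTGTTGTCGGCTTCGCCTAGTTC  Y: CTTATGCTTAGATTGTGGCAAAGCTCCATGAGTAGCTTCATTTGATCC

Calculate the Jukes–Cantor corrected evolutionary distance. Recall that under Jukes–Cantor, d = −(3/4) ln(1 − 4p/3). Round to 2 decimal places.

0.96

The sequences differ at 26 of 48 sites, so p = 26/48 ≈ 0.541667.
d = −(3/4) ln(1 − 4p/3) = −0.75 ln(1 − 0.722223) = −0.75 ln(0.277777)
  = −0.75 × (-1.280937) = 0.960703 substitutions/site.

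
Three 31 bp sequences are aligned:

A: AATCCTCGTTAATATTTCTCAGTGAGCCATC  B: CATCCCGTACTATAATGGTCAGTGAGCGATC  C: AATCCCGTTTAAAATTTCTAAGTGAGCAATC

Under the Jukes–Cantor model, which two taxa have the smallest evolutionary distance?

A and C

A–B: 11/31 differ, p = 0.355, d = 0.481.
A–C: 6/31 differ, p = 0.194, d = 0.224.
B–C: 10/31 differ, p = 0.323, d = 0.422.
The smallest distance is between A and C.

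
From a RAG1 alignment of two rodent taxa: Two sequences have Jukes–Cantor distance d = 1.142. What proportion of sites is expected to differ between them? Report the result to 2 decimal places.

p = (3/4)(1 − e^(−4d/3)) = 0.75 × (1 − e^(-1.522667)) = 0.75 × (1 − 0.218129) = 0.586403.

0.59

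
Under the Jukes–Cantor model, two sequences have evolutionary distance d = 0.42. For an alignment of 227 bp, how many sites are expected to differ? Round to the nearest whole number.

Invert JC69: p = (3/4)(1 − e^(−4d/3)) = 0.75 × (1 − e^(-0.56)) = 0.75 × (1 − 0.571209) = 0.321593.
Expected differing sites = pL ≈ 0.321593 × 227 = 73.001611 ≈ 73.

73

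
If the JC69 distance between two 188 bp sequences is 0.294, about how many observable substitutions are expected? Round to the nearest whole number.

46

Invert JC69: p = (3/4)(1 − e^(−4d/3)) = 0.75 × (1 − e^(-0.392)) = 0.75 × (1 − 0.675704) = 0.243222.
Expected differing sites = pL ≈ 0.243222 × 188 = 45.725736 ≈ 46.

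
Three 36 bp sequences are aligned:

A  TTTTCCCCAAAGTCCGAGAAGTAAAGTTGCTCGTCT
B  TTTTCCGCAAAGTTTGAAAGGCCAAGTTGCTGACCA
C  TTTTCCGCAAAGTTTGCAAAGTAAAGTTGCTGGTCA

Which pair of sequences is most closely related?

B and C

A–B: 11/36 differ, p = 0.306, d = 0.392.
A–C: 7/36 differ, p = 0.194, d = 0.225.
B–C: 6/36 differ, p = 0.167, d = 0.188.
The smallest distance is between B and C.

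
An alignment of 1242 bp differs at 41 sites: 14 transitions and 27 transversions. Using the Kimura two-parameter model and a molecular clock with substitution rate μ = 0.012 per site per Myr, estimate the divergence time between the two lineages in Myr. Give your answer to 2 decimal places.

P = 14/1242 ≈ 0.011272 and Q = 27/1242 ≈ 0.021739.
Under the Kimura two-parameter model, d = −½ ln(1 − 2P − Q) − ¼ ln(1 − 2Q).
1 − 2P − Q = 0.955717, giving −½ ln(0.955717) = 0.022647.
1 − 2Q = 0.956522, giving −¼ ln(0.956522) = 0.011113.
d = 0.022647 + 0.011113 = 0.033760.
Under a molecular clock d = 2μt, so t = d/(2μ) = 0.033760 / (2 × 0.012) = 1.41 Myr.

1.41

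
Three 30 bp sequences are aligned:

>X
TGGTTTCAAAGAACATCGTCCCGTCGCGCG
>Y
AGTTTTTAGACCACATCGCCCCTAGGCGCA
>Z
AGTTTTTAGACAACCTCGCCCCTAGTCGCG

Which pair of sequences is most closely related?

Y and Z

X–Y: 11/30 differ, p = 0.367, d = 0.503.
X–Z: 11/30 differ, p = 0.367, d = 0.503.
Y–Z: 4/30 differ, p = 0.133, d = 0.147.
The smallest distance is between Y and Z.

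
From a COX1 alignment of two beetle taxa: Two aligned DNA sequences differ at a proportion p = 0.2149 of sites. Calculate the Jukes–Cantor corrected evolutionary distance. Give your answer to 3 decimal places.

0.253

d = −(3/4) ln(1 − 4p/3) = −0.75 ln(1 − 0.286533) = −0.75 ln(0.713467)
  = −0.75 × (-0.337619) = 0.253214 substitutions/site.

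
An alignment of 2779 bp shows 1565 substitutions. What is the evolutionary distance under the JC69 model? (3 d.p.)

1.042

p = 1565/2779 ≈ 0.563152.
d = −(3/4) ln(1 − 4p/3) = −0.75 ln(1 − 0.750869) = −0.75 ln(0.249131)
  = −0.75 × (-1.389776) = 1.042332 substitutions/site.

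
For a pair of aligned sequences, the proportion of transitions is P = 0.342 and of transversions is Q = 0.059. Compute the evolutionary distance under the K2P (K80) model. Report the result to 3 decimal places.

Under the Kimura two-parameter model, d = −½ ln(1 − 2P − Q) − ¼ ln(1 − 2Q).
1 − 2P − Q = 0.257, giving −½ ln(0.257) = 0.679340.
1 − 2Q = 0.882, giving −¼ ln(0.882) = 0.031391.
d = 0.679340 + 0.031391 = 0.710731.

0.711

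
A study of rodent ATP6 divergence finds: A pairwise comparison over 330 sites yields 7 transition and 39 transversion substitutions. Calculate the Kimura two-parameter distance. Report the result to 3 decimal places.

P = 7/330 ≈ 0.021212 and Q = 39/330 ≈ 0.118182.
Under the Kimura two-parameter model, d = −½ ln(1 − 2P − Q) − ¼ ln(1 − 2Q).
1 − 2P − Q = 0.839394, giving −½ ln(0.839394) = 0.087538.
1 − 2Q = 0.763636, giving −¼ ln(0.763636) = 0.067416.
d = 0.087538 + 0.067416 = 0.154954.

0.155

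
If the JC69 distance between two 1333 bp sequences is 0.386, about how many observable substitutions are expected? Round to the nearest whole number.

402

Invert JC69: p = (3/4)(1 − e^(−4d/3)) = 0.75 × (1 − e^(-0.514667)) = 0.75 × (1 − 0.597700) = 0.301725.
Expected differing sites = pL ≈ 0.301725 × 1333 = 402.199425 ≈ 402.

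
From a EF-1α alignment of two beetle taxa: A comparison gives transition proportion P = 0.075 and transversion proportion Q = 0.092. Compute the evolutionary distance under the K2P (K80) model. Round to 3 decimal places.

0.189

Under the Kimura two-parameter model, d = −½ ln(1 − 2P − Q) − ¼ ln(1 − 2Q).
1 − 2P − Q = 0.758, giving −½ ln(0.758) = 0.138536.
1 − 2Q = 0.816, giving −¼ ln(0.816) = 0.050835.
d = 0.138536 + 0.050835 = 0.189371.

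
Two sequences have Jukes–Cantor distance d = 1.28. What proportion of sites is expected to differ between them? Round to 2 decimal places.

p = (3/4)(1 − e^(−4d/3)) = 0.75 × (1 − e^(-1.706667)) = 0.75 × (1 − 0.181470) = 0.613898.

0.61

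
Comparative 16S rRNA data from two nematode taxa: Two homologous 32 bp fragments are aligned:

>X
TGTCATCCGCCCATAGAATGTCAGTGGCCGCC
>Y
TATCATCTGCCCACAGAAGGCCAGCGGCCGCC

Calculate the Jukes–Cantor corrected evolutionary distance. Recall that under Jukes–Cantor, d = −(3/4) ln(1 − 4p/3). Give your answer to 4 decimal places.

0.2158

The sequences differ at 6 of 32 sites (2, 8, 14, 19, 21, 25), so p = 6/32 = 0.1875.
d = −(3/4) ln(1 − 4p/3) = −0.75 ln(1 − 0.25) = −0.75 ln(0.75)
  = −0.75 × (-0.287682) = 0.215762 substitutions/site.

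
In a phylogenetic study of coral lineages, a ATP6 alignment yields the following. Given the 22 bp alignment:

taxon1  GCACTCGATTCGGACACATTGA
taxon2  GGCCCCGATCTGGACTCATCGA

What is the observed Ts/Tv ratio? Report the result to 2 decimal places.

Transitions are A↔G and C↔T; transversions are all other mismatches.
Transitions: 4. Transversions: 3.
R = 4/3 = 1.333333… ≈ 1.33 (to 2 d.p.).

1.33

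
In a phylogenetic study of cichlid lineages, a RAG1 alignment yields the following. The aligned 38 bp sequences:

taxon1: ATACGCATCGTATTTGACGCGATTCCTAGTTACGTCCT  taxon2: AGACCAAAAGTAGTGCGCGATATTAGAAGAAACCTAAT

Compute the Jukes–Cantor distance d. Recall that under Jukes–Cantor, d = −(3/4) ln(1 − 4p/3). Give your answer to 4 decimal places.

0.8240

The sequences differ at 19 of 38 sites, so p = 19/38 = 0.5.
d = −(3/4) ln(1 − 4p/3) = −0.75 ln(1 − 0.666667) = −0.75 ln(0.333333)
  = −0.75 × (-1.098613) = 0.823960 substitutions/site.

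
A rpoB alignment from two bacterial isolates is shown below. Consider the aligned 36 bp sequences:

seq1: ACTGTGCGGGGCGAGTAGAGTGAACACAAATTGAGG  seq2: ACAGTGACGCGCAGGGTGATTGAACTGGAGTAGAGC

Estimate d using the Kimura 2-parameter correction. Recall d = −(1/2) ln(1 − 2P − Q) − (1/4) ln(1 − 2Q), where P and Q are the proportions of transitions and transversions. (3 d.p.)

0.611

Of 36 sites, 4 differences are transitions and 11 are transversions, so P = 4/36 ≈ 0.111111 and Q = 11/36 ≈ 0.305556.
Under the Kimura two-parameter model, d = −½ ln(1 − 2P − Q) − ¼ ln(1 − 2Q).
1 − 2P − Q = 0.472222, giving −½ ln(0.472222) = 0.375153.
1 − 2Q = 0.388888, giving −¼ ln(0.388888) = 0.236116.
d = 0.375153 + 0.236116 = 0.611269.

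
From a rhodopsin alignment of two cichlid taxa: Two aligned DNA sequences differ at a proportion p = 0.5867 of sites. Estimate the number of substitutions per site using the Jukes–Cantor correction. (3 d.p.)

1.143

d = −(3/4) ln(1 − 4p/3) = −0.75 ln(1 − 0.782267) = −0.75 ln(0.217733)
  = −0.75 × (-1.524486) = 1.143365 substitutions/site.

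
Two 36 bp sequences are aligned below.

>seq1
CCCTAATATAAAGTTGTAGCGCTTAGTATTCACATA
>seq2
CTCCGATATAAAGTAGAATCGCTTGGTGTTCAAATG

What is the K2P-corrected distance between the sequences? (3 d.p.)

Of 36 sites, 6 differences are transitions and 4 are transversions, so P = 6/36 ≈ 0.166667 and Q = 4/36 ≈ 0.111111.
Under the Kimura two-parameter model, d = −½ ln(1 − 2P − Q) − ¼ ln(1 − 2Q).
1 − 2P − Q = 0.555555, giving −½ ln(0.555555) = 0.293894.
1 − 2Q = 0.777778, giving −¼ ln(0.777778) = 0.062829.
d = 0.293894 + 0.062829 = 0.356723.

0.357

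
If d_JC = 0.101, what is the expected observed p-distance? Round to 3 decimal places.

0.094

p = (3/4)(1 − e^(−4d/3)) = 0.75 × (1 − e^(-0.134667)) = 0.75 × (1 − 0.874007) = 0.094495.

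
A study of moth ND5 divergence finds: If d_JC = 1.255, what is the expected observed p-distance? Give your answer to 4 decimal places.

0.6093

p = (3/4)(1 − e^(−4d/3)) = 0.75 × (1 − e^(-1.673333)) = 0.75 × (1 − 0.187621) = 0.609284.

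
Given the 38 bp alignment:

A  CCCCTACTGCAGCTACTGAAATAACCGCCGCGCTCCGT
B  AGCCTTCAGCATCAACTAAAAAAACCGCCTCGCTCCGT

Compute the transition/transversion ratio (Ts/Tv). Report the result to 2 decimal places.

Transitions are A↔G and C↔T; transversions are all other mismatches.
Transitions: 1. Transversions: 8.
R = 1/8 = 0.125 ≈ 0.13 (to 2 d.p.).

0.13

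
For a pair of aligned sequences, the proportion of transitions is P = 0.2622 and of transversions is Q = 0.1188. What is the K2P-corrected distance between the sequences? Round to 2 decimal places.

Under the Kimura two-parameter model, d = −½ ln(1 − 2P − Q) − ¼ ln(1 − 2Q).
1 − 2P − Q = 0.3568, giving −½ ln(0.3568) = 0.515290.
1 − 2Q = 0.7624, giving −¼ ln(0.7624) = 0.067821.
d = 0.515290 + 0.067821 = 0.583111.

0.58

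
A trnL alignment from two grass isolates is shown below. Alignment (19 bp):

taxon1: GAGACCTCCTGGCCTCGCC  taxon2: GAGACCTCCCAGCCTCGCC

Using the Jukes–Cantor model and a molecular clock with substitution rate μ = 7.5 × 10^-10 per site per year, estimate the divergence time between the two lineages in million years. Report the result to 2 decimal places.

75.62

The sequences differ at 2 of 19 sites (10, 11), so p = 2/19 ≈ 0.105263.
d = −(3/4) ln(1 − 4p/3) = −0.75 ln(1 − 0.140351) = −0.75 ln(0.859649)
  = −0.75 × (-0.151231) = 0.113423 substitutions/site.
Under a molecular clock d = 2μt, so t = d/(2μ) = 0.113423 / (2 × 7.5 × 10^-10) = 75.62 million years.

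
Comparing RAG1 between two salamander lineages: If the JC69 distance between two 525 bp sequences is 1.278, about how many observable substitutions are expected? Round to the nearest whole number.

322

Invert JC69: p = (3/4)(1 − e^(−4d/3)) = 0.75 × (1 − e^(-1.704)) = 0.75 × (1 − 0.181954) = 0.613535.
Expected differing sites = pL ≈ 0.613535 × 525 = 322.105875 ≈ 322.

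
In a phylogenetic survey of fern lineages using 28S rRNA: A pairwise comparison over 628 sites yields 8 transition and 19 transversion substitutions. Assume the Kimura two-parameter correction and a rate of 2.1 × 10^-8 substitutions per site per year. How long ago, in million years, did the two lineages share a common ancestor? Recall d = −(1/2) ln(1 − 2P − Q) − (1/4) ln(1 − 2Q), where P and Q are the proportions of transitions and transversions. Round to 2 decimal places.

P = 8/628 ≈ 0.012739 and Q = 19/628 ≈ 0.030255.
Under the Kimura two-parameter model, d = −½ ln(1 − 2P − Q) − ¼ ln(1 − 2Q).
1 − 2P − Q = 0.944267, giving −½ ln(0.944267) = 0.028673.
1 − 2Q = 0.93949, giving −¼ ln(0.93949) = 0.015605.
d = 0.028673 + 0.015605 = 0.044278.
Under a molecular clock d = 2μt, so t = d/(2μ) = 0.044278 / (2 × 2.1 × 10^-8) = 1.05 million years.

1.05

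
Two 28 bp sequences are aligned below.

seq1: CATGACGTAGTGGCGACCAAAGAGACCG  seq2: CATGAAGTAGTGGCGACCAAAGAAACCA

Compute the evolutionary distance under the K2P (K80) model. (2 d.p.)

0.12

Of 28 sites, 2 differences are transitions and 1 are transversions, so P = 2/28 ≈ 0.071429 and Q = 1/28 ≈ 0.035714.
Under the Kimura two-parameter model, d = −½ ln(1 − 2P − Q) − ¼ ln(1 − 2Q).
1 − 2P − Q = 0.821428, giving −½ ln(0.821428) = 0.098355.
1 − 2Q = 0.928572, giving −¼ ln(0.928572) = 0.018527.
d = 0.098355 + 0.018527 = 0.116882.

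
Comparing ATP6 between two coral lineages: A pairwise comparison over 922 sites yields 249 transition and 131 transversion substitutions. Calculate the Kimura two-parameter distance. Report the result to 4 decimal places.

0.6568

P = 249/922 ≈ 0.270065 and Q = 131/922 ≈ 0.142082.
Under the Kimura two-parameter model, d = −½ ln(1 − 2P − Q) − ¼ ln(1 − 2Q).
1 − 2P − Q = 0.317788, giving −½ ln(0.317788) = 0.573185.
1 − 2Q = 0.715836, giving −¼ ln(0.715836) = 0.083576.
d = 0.573185 + 0.083576 = 0.656761.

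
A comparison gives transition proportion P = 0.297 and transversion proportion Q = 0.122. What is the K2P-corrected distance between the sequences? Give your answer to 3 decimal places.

0.699

Under the Kimura two-parameter model, d = −½ ln(1 − 2P − Q) − ¼ ln(1 − 2Q).
1 − 2P − Q = 0.284, giving −½ ln(0.284) = 0.629391.
1 − 2Q = 0.756, giving −¼ ln(0.756) = 0.069928.
d = 0.629391 + 0.069928 = 0.699319.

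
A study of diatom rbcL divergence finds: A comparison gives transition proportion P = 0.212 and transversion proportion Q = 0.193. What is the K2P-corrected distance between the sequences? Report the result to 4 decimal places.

Under the Kimura two-parameter model, d = −½ ln(1 − 2P − Q) − ¼ ln(1 − 2Q).
1 − 2P − Q = 0.383, giving −½ ln(0.383) = 0.479860.
1 − 2Q = 0.614, giving −¼ ln(0.614) = 0.121940.
d = 0.479860 + 0.121940 = 0.601800.

0.6018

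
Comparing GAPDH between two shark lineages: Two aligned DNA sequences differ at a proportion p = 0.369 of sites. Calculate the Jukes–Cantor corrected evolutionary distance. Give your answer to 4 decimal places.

d = −(3/4) ln(1 − 4p/3) = −0.75 ln(1 − 0.492) = −0.75 ln(0.508)
  = −0.75 × (-0.677274) = 0.507956 substitutions/site.

0.5080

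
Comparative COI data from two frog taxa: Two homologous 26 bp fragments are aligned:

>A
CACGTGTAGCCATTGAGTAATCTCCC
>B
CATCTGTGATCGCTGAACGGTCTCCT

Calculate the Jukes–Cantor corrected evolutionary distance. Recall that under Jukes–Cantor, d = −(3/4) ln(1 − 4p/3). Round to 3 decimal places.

The sequences differ at 12 of 26 sites, so p = 12/26 ≈ 0.461538.
d = −(3/4) ln(1 − 4p/3) = −0.75 ln(1 − 0.615384) = −0.75 ln(0.384616)
  = −0.75 × (-0.955510) = 0.716633 substitutions/site.

0.717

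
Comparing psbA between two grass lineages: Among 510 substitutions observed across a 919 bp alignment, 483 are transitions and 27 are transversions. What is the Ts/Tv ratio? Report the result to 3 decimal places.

R = 483/27 = 17.888888… ≈ 17.889 (to 3 d.p.).

17.889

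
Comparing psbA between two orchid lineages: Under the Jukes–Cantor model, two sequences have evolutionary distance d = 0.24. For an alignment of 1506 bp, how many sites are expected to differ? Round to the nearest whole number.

309

Invert JC69: p = (3/4)(1 − e^(−4d/3)) = 0.75 × (1 − e^(-0.32)) = 0.75 × (1 − 0.726149) = 0.205388.
Expected differing sites = pL ≈ 0.205388 × 1506 = 309.314328 ≈ 309.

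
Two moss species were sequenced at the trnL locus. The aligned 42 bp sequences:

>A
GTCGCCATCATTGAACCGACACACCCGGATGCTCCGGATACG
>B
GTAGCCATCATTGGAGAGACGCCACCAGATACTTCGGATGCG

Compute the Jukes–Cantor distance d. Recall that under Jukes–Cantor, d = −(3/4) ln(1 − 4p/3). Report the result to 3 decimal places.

The sequences differ at 11 of 42 sites, so p = 11/42 ≈ 0.261905.
d = −(3/4) ln(1 − 4p/3) = −0.75 ln(1 − 0.349207) = −0.75 ln(0.650793)
  = −0.75 × (-0.429564) = 0.322173 substitutions/site.

0.322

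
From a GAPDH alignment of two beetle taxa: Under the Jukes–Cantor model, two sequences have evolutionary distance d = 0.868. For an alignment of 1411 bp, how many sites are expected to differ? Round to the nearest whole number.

726

Invert JC69: p = (3/4)(1 − e^(−4d/3)) = 0.75 × (1 − e^(-1.157333)) = 0.75 × (1 − 0.314323) = 0.514258.
Expected differing sites = pL ≈ 0.514258 × 1411 = 725.618038 ≈ 726.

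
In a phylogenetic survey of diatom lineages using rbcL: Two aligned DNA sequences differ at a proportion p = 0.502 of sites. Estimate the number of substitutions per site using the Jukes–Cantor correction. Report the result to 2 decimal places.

d = −(3/4) ln(1 − 4p/3) = −0.75 ln(1 − 0.669333) = −0.75 ln(0.330667)
  = −0.75 × (-1.106643) = 0.829982 substitutions/site.

0.83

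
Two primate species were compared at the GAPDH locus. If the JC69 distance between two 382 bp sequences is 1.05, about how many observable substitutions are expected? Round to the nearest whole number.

216

Invert JC69: p = (3/4)(1 − e^(−4d/3)) = 0.75 × (1 − e^(-1.4)) = 0.75 × (1 − 0.246597) = 0.565052.
Expected differing sites = pL ≈ 0.565052 × 382 = 215.849864 ≈ 216.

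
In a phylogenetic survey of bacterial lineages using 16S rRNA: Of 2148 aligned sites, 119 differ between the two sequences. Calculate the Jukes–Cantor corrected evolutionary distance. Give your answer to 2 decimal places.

0.06

p = 119/2148 ≈ 0.0554.
d = −(3/4) ln(1 − 4p/3) = −0.75 ln(1 − 0.073867) = −0.75 ln(0.926133)
  = −0.75 × (-0.076737) = 0.057553 substitutions/site.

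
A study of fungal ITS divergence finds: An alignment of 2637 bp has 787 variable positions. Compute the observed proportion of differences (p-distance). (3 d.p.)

0.298

p = 787/2637 = 0.298445… ≈ 0.298 (to 3 d.p.).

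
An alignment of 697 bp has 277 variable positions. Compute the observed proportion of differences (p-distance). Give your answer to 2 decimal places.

0.40

p = 277/697 = 0.397417… ≈ 0.40 (to 2 d.p.).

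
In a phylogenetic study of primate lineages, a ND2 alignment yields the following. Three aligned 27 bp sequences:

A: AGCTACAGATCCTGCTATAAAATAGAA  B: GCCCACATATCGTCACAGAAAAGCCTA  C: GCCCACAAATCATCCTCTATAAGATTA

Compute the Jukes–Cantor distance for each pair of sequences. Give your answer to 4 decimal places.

d(A,B) = 0.7704, d(A,C) = 0.5876, d(B,C) = 0.4408

A–B: 13/27 sites differ → p ≈ 0.481481, d = −0.75 ln(1 − 0.641975) = 0.770364 ≈ 0.7704.
A–C: 11/27 sites differ → p ≈ 0.407407, d = −0.75 ln(1 − 0.543209) = 0.587647 ≈ 0.5876.
B–C: 9/27 sites differ → p ≈ 0.333333, d = −0.75 ln(1 − 0.444444) = 0.440839 ≈ 0.4408.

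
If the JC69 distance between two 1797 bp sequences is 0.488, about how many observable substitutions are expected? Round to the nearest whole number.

645

Invert JC69: p = (3/4)(1 − e^(−4d/3)) = 0.75 × (1 − e^(-0.650667)) = 0.75 × (1 − 0.521698) = 0.358727.
Expected differing sites = pL ≈ 0.358727 × 1797 = 644.632419 ≈ 645.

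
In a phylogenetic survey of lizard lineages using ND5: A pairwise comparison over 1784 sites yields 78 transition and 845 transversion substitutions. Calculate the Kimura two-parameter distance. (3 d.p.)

P = 78/1784 ≈ 0.043722 and Q = 845/1784 ≈ 0.473655.
Under the Kimura two-parameter model, d = −½ ln(1 − 2P − Q) − ¼ ln(1 − 2Q).
1 − 2P − Q = 0.438901, giving −½ ln(0.438901) = 0.411741.
1 − 2Q = 0.05269, giving −¼ ln(0.05269) = 0.735832.
d = 0.411741 + 0.735832 = 1.147573.

1.148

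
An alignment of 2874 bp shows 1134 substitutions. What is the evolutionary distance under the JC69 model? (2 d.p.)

0.56

p = 1134/2874 ≈ 0.394572.
d = −(3/4) ln(1 − 4p/3) = −0.75 ln(1 − 0.526096) = −0.75 ln(0.473904)
  = −0.75 × (-0.746751) = 0.560063 substitutions/site.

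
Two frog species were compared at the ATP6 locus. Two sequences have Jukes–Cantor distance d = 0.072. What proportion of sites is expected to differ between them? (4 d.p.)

0.0687

p = (3/4)(1 − e^(−4d/3)) = 0.75 × (1 − e^(-0.096)) = 0.75 × (1 − 0.908464) = 0.068652.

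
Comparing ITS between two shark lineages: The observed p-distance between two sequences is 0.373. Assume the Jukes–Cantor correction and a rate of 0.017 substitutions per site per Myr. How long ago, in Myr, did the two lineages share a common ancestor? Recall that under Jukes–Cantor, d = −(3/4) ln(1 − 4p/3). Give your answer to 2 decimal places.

15.17

d = −(3/4) ln(1 − 4p/3) = −0.75 ln(1 − 0.497333) = −0.75 ln(0.502667)
  = −0.75 × (-0.687827) = 0.515870 substitutions/site.
Under a molecular clock d = 2μt, so t = d/(2μ) = 0.515870 / (2 × 0.017) = 15.17 Myr.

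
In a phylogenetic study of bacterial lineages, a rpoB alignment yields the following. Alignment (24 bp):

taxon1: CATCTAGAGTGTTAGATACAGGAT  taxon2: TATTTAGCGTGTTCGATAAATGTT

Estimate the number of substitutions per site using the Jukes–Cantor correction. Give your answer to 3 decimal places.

The sequences differ at 7 of 24 sites (1, 4, 8, 14, 19, 21, 23), so p = 7/24 ≈ 0.291667.
d = −(3/4) ln(1 − 4p/3) = −0.75 ln(1 − 0.388889) = −0.75 ln(0.611111)
  = −0.75 × (-0.492477) = 0.369358 substitutions/site.

0.369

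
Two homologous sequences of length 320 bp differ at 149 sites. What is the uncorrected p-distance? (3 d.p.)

0.466

p = 149/320 = 0.465625 ≈ 0.466 (to 3 d.p.).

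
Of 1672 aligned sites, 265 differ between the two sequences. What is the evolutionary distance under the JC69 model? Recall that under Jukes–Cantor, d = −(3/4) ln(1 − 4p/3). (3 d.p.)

p = 265/1672 ≈ 0.158493.
d = −(3/4) ln(1 − 4p/3) = −0.75 ln(1 − 0.211324) = −0.75 ln(0.788676)
  = −0.75 × (-0.237400) = 0.178050 substitutions/site.

0.178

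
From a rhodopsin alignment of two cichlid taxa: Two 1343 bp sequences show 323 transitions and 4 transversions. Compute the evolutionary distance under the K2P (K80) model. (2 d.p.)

0.33

P = 323/1343 ≈ 0.240506 and Q = 4/1343 ≈ 0.002978.
Under the Kimura two-parameter model, d = −½ ln(1 − 2P − Q) − ¼ ln(1 − 2Q).
1 − 2P − Q = 0.51601, giving −½ ln(0.51601) = 0.330815.
1 − 2Q = 0.994044, giving −¼ ln(0.994044) = 0.001493.
d = 0.330815 + 0.001493 = 0.332308.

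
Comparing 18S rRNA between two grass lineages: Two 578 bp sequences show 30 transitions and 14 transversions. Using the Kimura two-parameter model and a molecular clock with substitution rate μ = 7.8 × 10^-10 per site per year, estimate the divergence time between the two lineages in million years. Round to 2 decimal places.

P = 30/578 ≈ 0.051903 and Q = 14/578 ≈ 0.024221.
Under the Kimura two-parameter model, d = −½ ln(1 − 2P − Q) − ¼ ln(1 − 2Q).
1 − 2P − Q = 0.871973, giving −½ ln(0.871973) = 0.068498.
1 − 2Q = 0.951558, giving −¼ ln(0.951558) = 0.012414.
d = 0.068498 + 0.012414 = 0.080912.
Under a molecular clock d = 2μt, so t = d/(2μ) = 0.080912 / (2 × 7.8 × 10^-10) = 51.87 million years.

51.87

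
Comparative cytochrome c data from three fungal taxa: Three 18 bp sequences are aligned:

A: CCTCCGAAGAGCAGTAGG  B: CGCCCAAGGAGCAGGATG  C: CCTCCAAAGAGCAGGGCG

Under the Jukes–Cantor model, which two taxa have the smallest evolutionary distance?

A and C

A–B: 6/18 differ, p = 0.333, d = 0.441.
A–C: 4/18 differ, p = 0.222, d = 0.264.
B–C: 5/18 differ, p = 0.278, d = 0.347.
The smallest distance is between A and C.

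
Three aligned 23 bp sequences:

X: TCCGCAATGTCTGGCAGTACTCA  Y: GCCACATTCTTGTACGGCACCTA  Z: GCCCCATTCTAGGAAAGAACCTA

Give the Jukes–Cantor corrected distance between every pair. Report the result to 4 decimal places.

d(X,Y) = 0.8922, d(X,Z) = 0.7614, d(Y,Z) = 0.3206

X–Y: 12/23 sites differ → p ≈ 0.521739, d = −0.75 ln(1 − 0.695652) = 0.892188 ≈ 0.8922.
X–Z: 11/23 sites differ → p ≈ 0.478261, d = −0.75 ln(1 − 0.637681) = 0.761423 ≈ 0.7614.
Y–Z: 6/23 sites differ → p ≈ 0.26087, d = −0.75 ln(1 − 0.347827) = 0.320584 ≈ 0.3206.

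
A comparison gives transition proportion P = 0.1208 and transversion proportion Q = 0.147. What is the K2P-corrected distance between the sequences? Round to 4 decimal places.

Under the Kimura two-parameter model, d = −½ ln(1 − 2P − Q) − ¼ ln(1 − 2Q).
1 − 2P − Q = 0.6114, giving −½ ln(0.6114) = 0.246002.
1 − 2Q = 0.706, giving −¼ ln(0.706) = 0.087035.
d = 0.246002 + 0.087035 = 0.333037.

0.3330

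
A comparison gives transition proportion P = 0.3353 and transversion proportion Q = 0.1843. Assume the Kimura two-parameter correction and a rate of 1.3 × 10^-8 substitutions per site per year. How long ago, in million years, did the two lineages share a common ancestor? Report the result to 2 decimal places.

Under the Kimura two-parameter model, d = −½ ln(1 − 2P − Q) − ¼ ln(1 − 2Q).
1 − 2P − Q = 0.1451, giving −½ ln(0.1451) = 0.965166.
1 − 2Q = 0.6314, giving −¼ ln(0.6314) = 0.114954.
d = 0.965166 + 0.114954 = 1.080120.
Under a molecular clock d = 2μt, so t = d/(2μ) = 1.080120 / (2 × 1.3 × 10^-8) = 41.54 million years.

41.54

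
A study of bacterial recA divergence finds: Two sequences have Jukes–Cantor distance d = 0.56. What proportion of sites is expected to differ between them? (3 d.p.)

0.395

p = (3/4)(1 − e^(−4d/3)) = 0.75 × (1 − e^(-0.746667)) = 0.75 × (1 − 0.473944) = 0.394542.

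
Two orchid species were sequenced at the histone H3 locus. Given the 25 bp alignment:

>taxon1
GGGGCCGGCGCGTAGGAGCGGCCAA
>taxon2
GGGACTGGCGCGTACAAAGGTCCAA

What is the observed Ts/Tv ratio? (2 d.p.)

Transitions are A↔G and C↔T; transversions are all other mismatches.
Transitions: 4. Transversions: 3.
R = 4/3 = 1.333333… ≈ 1.33 (to 2 d.p.).

1.33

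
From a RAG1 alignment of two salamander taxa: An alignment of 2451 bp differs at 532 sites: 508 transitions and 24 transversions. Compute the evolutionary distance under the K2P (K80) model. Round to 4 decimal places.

0.2810

P = 508/2451 ≈ 0.207262 and Q = 24/2451 ≈ 0.009792.
Under the Kimura two-parameter model, d = −½ ln(1 − 2P − Q) − ¼ ln(1 − 2Q).
1 − 2P − Q = 0.575684, giving −½ ln(0.575684) = 0.276098.
1 − 2Q = 0.980416, giving −¼ ln(0.980416) = 0.004945.
d = 0.276098 + 0.004945 = 0.281043.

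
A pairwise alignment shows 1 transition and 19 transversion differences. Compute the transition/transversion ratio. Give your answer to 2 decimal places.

R = 1/19 = 0.052631… ≈ 0.05 (to 2 d.p.).

0.05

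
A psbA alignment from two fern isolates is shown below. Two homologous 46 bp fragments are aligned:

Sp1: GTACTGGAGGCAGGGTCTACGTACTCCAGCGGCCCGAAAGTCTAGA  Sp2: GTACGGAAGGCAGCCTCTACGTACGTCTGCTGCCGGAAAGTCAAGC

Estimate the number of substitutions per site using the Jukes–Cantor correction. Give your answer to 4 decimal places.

The sequences differ at 11 of 46 sites, so p = 11/46 ≈ 0.23913.
d = −(3/4) ln(1 − 4p/3) = −0.75 ln(1 − 0.31884) = −0.75 ln(0.68116)
  = −0.75 × (-0.383958) = 0.287969 substitutions/site.

0.2880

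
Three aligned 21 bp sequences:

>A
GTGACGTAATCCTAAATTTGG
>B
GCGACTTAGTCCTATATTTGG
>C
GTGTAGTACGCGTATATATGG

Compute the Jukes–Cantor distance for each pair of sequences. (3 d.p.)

A–B: 4/21 sites differ → p ≈ 0.190476, d = −0.75 ln(1 − 0.253968) = 0.219740 ≈ 0.220.
A–C: 7/21 sites differ → p ≈ 0.333333, d = −0.75 ln(1 − 0.444444) = 0.440839 ≈ 0.441.
B–C: 8/21 sites differ → p ≈ 0.380952, d = −0.75 ln(1 − 0.507936) = 0.531860 ≈ 0.532.

d(A,B) = 0.220, d(A,C) = 0.441, d(B,C) = 0.532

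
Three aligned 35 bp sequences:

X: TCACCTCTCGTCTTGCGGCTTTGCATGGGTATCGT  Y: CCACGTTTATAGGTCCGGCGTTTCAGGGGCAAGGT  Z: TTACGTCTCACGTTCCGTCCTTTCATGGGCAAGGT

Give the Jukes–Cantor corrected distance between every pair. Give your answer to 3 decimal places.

d(X,Y) = 0.635, d(X,Z) = 0.458, d(Y,Z) = 0.360

X–Y: 15/35 sites differ → p ≈ 0.428571, d = −0.75 ln(1 − 0.571428) = 0.635472 ≈ 0.635.
X–Z: 12/35 sites differ → p ≈ 0.342857, d = −0.75 ln(1 − 0.457143) = 0.458182 ≈ 0.458.
Y–Z: 10/35 sites differ → p ≈ 0.285714, d = −0.75 ln(1 − 0.380952) = 0.359679 ≈ 0.360.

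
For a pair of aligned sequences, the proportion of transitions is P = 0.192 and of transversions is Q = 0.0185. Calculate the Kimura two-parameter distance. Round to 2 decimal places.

0.27

Under the Kimura two-parameter model, d = −½ ln(1 − 2P − Q) − ¼ ln(1 − 2Q).
1 − 2P − Q = 0.5975, giving −½ ln(0.5975) = 0.257500.
1 − 2Q = 0.963, giving −¼ ln(0.963) = 0.009425.
d = 0.257500 + 0.009425 = 0.266925.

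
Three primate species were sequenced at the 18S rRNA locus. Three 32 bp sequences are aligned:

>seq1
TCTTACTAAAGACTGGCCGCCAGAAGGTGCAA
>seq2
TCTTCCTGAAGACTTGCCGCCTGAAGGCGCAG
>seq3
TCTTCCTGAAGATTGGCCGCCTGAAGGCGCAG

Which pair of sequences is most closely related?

seq1–seq2: 6/32 differ, p = 0.188, d = 0.216.
seq1–seq3: 6/32 differ, p = 0.188, d = 0.216.
seq2–seq3: 2/32 differ, p = 0.063, d = 0.065.
The smallest distance is between seq2 and seq3.

seq2 and seq3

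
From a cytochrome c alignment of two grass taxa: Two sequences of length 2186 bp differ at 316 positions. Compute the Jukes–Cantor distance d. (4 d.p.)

p = 316/2186 ≈ 0.144556.
d = −(3/4) ln(1 − 4p/3) = −0.75 ln(1 − 0.192741) = −0.75 ln(0.807259)
  = −0.75 × (-0.214111) = 0.160583 substitutions/site.

0.1606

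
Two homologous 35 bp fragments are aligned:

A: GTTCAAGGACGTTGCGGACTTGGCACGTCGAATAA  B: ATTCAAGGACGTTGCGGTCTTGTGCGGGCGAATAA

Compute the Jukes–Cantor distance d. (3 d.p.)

0.233

The sequences differ at 7 of 35 sites (1, 18, 23, 24, 25, 26, 28), so p = 7/35 = 0.2.
d = −(3/4) ln(1 − 4p/3) = −0.75 ln(1 − 0.266667) = −0.75 ln(0.733333)
  = −0.75 × (-0.310155) = 0.232616 substitutions/site.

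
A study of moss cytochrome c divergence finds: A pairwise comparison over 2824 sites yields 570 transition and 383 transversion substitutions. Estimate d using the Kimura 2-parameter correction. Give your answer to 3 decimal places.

P = 570/2824 ≈ 0.201841 and Q = 383/2824 ≈ 0.135623.
Under the Kimura two-parameter model, d = −½ ln(1 − 2P − Q) − ¼ ln(1 − 2Q).
1 − 2P − Q = 0.460695, giving −½ ln(0.460695) = 0.387510.
1 − 2Q = 0.728754, giving −¼ ln(0.728754) = 0.079105.
d = 0.387510 + 0.079105 = 0.466615.

0.467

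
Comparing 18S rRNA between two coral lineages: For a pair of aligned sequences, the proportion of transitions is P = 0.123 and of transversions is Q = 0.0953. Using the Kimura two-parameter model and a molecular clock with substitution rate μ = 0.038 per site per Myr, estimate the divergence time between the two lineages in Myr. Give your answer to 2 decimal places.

Under the Kimura two-parameter model, d = −½ ln(1 − 2P − Q) − ¼ ln(1 − 2Q).
1 − 2P − Q = 0.6587, giving −½ ln(0.6587) = 0.208744.
1 − 2Q = 0.8094, giving −¼ ln(0.8094) = 0.052866.
d = 0.208744 + 0.052866 = 0.261610.
Under a molecular clock d = 2μt, so t = d/(2μ) = 0.261610 / (2 × 0.038) = 3.44 Myr.

3.44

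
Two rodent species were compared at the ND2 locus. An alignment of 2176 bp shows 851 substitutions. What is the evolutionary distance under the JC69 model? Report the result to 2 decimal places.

p = 851/2176 ≈ 0.391085.
d = −(3/4) ln(1 − 4p/3) = −0.75 ln(1 − 0.521447) = −0.75 ln(0.478553)
  = −0.75 × (-0.736988) = 0.552741 substitutions/site.

0.55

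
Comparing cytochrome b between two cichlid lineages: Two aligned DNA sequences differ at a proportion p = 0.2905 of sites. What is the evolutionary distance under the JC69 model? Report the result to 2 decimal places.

d = −(3/4) ln(1 − 4p/3) = −0.75 ln(1 − 0.387333) = −0.75 ln(0.612667)
  = −0.75 × (-0.489934) = 0.367451 substitutions/site.

0.37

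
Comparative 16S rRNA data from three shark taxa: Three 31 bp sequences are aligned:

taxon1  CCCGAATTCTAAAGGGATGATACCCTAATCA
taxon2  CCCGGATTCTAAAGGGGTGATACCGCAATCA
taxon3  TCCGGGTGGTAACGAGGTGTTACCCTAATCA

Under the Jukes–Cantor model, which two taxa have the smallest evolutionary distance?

taxon1–taxon2: 4/31 differ, p = 0.129, d = 0.142.
taxon1–taxon3: 9/31 differ, p = 0.290, d = 0.367.
taxon2–taxon3: 9/31 differ, p = 0.290, d = 0.367.
The smallest distance is between taxon1 and taxon2.

taxon1 and taxon2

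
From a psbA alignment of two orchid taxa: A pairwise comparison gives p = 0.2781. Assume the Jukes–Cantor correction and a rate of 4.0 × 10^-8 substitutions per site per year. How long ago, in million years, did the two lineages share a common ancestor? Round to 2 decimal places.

d = −(3/4) ln(1 − 4p/3) = −0.75 ln(1 − 0.3708) = −0.75 ln(0.6292)
  = −0.75 × (-0.463306) = 0.347480 substitutions/site.
Under a molecular clock d = 2μt, so t = d/(2μ) = 0.347480 / (2 × 4.0 × 10^-8) = 4.34 million years.

4.34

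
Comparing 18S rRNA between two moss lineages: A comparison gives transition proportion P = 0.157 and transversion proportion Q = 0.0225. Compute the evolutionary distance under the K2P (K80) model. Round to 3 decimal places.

Under the Kimura two-parameter model, d = −½ ln(1 − 2P − Q) − ¼ ln(1 − 2Q).
1 − 2P − Q = 0.6635, giving −½ ln(0.6635) = 0.205113.
1 − 2Q = 0.955, giving −¼ ln(0.955) = 0.011511.
d = 0.205113 + 0.011511 = 0.216624.

0.217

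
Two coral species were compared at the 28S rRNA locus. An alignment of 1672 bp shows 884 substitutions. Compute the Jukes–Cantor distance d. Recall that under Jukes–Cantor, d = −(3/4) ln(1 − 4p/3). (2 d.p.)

0.92

p = 884/1672 ≈ 0.528708.
d = −(3/4) ln(1 − 4p/3) = −0.75 ln(1 − 0.704944) = −0.75 ln(0.295056)
  = −0.75 × (-1.220590) = 0.915443 substitutions/site.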